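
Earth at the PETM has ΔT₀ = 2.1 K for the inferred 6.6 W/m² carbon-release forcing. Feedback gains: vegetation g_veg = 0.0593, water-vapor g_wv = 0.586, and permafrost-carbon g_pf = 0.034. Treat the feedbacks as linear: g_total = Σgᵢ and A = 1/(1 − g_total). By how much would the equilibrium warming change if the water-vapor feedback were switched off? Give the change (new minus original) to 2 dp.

Original: g = 0.6793, ΔT = 2.1/(1−0.6793) = 6.5482 K.
Without water-vapor: g' = 0.0933, ΔT' = 2.1/(1−0.0933) = 2.3161 K.
Change = 2.3161 − 6.5482 = -4.23 K.

-4.23 K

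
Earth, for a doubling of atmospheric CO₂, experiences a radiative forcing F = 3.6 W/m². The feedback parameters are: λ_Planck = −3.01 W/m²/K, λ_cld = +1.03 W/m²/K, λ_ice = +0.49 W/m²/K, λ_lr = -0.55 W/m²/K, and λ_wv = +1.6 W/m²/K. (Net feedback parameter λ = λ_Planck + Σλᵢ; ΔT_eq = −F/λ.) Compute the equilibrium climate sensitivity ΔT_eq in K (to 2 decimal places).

Net feedback parameter λ = (−3.01) + (+1.03) + (+0.49) + (-0.55) + (+1.6) = -0.44 W/m²/K.
ΔT = −F/λ = −3.6/(-0.44) = 8.18 K.

8.18 K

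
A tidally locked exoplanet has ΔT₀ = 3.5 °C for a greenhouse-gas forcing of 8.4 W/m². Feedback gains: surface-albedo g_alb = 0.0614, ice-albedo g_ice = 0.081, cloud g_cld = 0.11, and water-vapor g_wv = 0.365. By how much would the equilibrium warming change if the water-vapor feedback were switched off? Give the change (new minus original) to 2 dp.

-4.47 °C

Original: g = 0.6174, ΔT = 3.5/(1−0.6174) = 9.1479 °C.
Without water-vapor: g' = 0.2524, ΔT' = 3.5/(1−0.2524) = 4.6816 °C.
Change = 4.6816 − 9.1479 = -4.47 °C.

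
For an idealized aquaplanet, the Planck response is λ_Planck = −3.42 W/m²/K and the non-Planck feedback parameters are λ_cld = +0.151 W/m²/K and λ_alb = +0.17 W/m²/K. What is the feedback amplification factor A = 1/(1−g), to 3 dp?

1.104

Convert to gains: g_cld = 0.151/3.42 = 0.04415; g_alb = 0.17/3.42 = 0.04971.
Total gain g = 0.09386.
A = 1/(1 − 0.09386) = 1.104.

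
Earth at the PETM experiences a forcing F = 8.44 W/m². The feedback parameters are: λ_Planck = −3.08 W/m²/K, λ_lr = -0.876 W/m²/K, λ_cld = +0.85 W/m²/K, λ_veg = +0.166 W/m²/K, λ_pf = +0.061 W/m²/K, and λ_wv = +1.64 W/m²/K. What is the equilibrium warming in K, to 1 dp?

6.8 K

Net feedback parameter λ = (−3.08) + (-0.876) + (+0.85) + (+0.166) + (+0.061) + (+1.64) = -1.239 W/m²/K.
ΔT = −F/λ = −8.44/(-1.239) = 6.8 K.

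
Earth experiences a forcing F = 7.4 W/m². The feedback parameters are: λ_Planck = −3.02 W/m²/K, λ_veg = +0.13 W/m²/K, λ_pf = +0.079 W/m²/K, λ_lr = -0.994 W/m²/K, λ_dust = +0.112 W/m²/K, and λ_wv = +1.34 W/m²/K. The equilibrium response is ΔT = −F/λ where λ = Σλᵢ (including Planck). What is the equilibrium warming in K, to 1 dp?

3.1 K

Net feedback parameter λ = (−3.02) + (+0.13) + (+0.079) + (-0.994) + (+0.112) + (+1.34) = -2.353 W/m²/K.
ΔT = −F/λ = −7.4/(-2.353) = 3.1 K.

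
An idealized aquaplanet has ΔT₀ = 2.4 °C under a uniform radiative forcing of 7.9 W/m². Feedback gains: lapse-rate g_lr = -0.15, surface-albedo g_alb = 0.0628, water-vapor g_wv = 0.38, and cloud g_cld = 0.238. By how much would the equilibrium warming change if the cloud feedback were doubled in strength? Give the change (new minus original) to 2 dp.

5.27 °C

Original: g = 0.5308, ΔT = 2.4/(1−0.5308) = 5.1151 °C.
With doubled cloud: g' = 0.7688, ΔT' = 2.4/(1−0.7688) = 10.3806 °C.
Change = 10.3806 − 5.1151 = 5.27 °C.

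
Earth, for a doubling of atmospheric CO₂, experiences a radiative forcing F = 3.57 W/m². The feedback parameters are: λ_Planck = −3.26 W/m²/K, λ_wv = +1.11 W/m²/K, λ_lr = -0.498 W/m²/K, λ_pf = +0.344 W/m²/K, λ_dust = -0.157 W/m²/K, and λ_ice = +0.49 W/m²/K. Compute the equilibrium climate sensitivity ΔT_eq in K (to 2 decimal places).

Net feedback parameter λ = (−3.26) + (+1.11) + (-0.498) + (+0.344) + (-0.157) + (+0.49) = -1.971 W/m²/K.
ΔT = −F/λ = −3.57/(-1.971) = 1.81 K.

1.81 K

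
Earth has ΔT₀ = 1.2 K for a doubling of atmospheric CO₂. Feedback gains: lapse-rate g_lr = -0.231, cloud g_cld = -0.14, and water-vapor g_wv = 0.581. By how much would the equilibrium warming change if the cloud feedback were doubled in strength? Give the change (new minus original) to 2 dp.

-0.23 K

Original: g = 0.21, ΔT = 1.2/(1−0.21) = 1.5190 K.
With doubled cloud: g' = 0.07, ΔT' = 1.2/(1−0.07) = 1.2903 K.
Change = 1.2903 − 1.5190 = -0.23 K.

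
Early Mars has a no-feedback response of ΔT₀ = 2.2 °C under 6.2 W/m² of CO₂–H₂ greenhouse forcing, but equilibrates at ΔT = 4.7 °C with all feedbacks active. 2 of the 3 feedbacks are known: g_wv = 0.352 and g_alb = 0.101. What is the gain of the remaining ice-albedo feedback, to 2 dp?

0.08

Amplification A = ΔT/ΔT₀ = 4.7/2.2 = 2.136.
Total gain g = 1 − 1/A = 1 − 1/2.136 = 0.5318.
Known gains sum to 0.352 + 0.101 = 0.453.
g_ice = 0.5318 − 0.453 = 0.08.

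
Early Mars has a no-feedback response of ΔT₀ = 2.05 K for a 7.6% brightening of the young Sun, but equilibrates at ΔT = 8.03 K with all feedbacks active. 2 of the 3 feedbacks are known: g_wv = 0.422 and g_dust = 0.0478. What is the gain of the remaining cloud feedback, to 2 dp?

Amplification A = ΔT/ΔT₀ = 8.03/2.05 = 3.917.
Total gain g = 1 − 1/A = 1 − 1/3.917 = 0.7447.
Known gains sum to 0.422 + 0.0478 = 0.4698.
g_cld = 0.7447 − 0.4698 = 0.27.

0.27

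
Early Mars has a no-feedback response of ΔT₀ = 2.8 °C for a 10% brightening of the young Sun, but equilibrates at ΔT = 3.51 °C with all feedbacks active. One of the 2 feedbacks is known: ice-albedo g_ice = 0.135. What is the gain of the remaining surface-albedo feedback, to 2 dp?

Amplification A = ΔT/ΔT₀ = 3.51/2.8 = 1.254.
Total gain g = 1 − 1/A = 1 − 1/1.254 = 0.2026.
The known gain is 0.135.
g_alb = 0.2026 − 0.135 = 0.07.

0.07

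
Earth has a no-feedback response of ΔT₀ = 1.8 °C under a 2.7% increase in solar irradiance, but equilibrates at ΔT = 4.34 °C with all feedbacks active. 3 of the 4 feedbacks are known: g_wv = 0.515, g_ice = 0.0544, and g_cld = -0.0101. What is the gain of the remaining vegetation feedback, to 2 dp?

0.03

Amplification A = ΔT/ΔT₀ = 4.34/1.8 = 2.411.
Total gain g = 1 − 1/A = 1 − 1/2.411 = 0.5852.
Known gains sum to 0.515 + 0.0544 − 0.0101 = 0.5593.
g_veg = 0.5852 − 0.5593 = 0.03.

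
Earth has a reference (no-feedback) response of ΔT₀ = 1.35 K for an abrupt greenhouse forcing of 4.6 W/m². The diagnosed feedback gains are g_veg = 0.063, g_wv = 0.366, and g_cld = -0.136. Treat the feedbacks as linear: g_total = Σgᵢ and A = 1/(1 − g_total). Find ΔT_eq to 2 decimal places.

1.91 K

Total gain g = 0.063 + 0.366 − 0.136 = 0.293.
Amplification A = 1/(1 − 0.293) = 1.414.
ΔT = 1.35 × 1.414 = 1.91 K.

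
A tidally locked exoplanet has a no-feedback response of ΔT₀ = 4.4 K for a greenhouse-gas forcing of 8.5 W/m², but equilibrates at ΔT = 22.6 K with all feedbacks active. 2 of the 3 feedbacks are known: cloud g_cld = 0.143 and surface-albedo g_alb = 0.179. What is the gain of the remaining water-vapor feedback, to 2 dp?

0.48

Amplification A = ΔT/ΔT₀ = 22.6/4.4 = 5.136.
Total gain g = 1 − 1/A = 1 − 1/5.136 = 0.8053.
Known gains sum to 0.143 + 0.179 = 0.322.
g_wv = 0.8053 − 0.322 = 0.48.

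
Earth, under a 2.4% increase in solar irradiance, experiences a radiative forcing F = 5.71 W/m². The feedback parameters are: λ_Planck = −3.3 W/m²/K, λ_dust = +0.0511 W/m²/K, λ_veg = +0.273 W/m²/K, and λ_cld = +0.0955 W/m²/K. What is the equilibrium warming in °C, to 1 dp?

Net feedback parameter λ = (−3.3) + (+0.0511) + (+0.273) + (+0.0955) = -2.8804 W/m²/K.
ΔT = −F/λ = −5.71/(-2.8804) = 2.0 °C.

2.0 °C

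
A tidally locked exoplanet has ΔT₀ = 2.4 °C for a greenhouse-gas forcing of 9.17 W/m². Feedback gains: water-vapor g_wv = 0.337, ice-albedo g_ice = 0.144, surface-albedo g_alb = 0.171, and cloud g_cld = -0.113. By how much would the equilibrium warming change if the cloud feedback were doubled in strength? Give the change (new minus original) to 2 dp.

Original: g = 0.539, ΔT = 2.4/(1−0.539) = 5.2061 °C.
With doubled cloud: g' = 0.426, ΔT' = 2.4/(1−0.426) = 4.1812 °C.
Change = 4.1812 − 5.2061 = -1.02 °C.

-1.02 °C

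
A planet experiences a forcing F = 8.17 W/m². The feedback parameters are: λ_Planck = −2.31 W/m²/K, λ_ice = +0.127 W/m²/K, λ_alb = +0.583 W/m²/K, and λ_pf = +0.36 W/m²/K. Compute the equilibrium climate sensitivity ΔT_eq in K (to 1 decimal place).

Net feedback parameter λ = (−2.31) + (+0.127) + (+0.583) + (+0.36) = -1.24 W/m²/K.
ΔT = −F/λ = −8.17/(-1.24) = 6.6 K.

6.6 K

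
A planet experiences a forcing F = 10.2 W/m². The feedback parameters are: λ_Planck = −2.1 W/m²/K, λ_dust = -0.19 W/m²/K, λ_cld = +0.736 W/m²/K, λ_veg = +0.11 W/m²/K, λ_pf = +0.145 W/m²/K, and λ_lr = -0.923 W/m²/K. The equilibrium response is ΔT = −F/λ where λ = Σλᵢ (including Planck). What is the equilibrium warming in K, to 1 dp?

Net feedback parameter λ = (−2.1) + (-0.19) + (+0.736) + (+0.11) + (+0.145) + (-0.923) = -2.222 W/m²/K.
ΔT = −F/λ = −10.2/(-2.222) = 4.6 K.

4.6 K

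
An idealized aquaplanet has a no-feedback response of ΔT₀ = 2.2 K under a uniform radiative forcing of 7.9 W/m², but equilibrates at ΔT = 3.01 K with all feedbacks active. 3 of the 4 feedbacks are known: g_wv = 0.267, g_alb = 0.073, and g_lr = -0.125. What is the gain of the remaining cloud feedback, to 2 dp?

0.05

Amplification A = ΔT/ΔT₀ = 3.01/2.2 = 1.368.
Total gain g = 1 − 1/A = 1 − 1/1.368 = 0.269.
Known gains sum to 0.267 + 0.073 − 0.125 = 0.215.
g_cld = 0.269 − 0.215 = 0.05.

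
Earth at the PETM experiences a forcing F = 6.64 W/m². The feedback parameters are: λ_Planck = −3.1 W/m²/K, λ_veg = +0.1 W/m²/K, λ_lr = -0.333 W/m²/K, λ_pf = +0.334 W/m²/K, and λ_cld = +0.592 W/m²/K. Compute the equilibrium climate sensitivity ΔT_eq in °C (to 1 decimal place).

2.8 °C

Net feedback parameter λ = (−3.1) + (+0.1) + (-0.333) + (+0.334) + (+0.592) = -2.407 W/m²/K.
ΔT = −F/λ = −6.64/(-2.407) = 2.8 °C.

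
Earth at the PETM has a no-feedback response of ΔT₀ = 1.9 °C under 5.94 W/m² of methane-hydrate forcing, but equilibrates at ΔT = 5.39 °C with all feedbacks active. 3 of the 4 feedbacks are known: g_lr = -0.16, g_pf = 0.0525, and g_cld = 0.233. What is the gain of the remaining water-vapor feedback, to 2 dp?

0.52

Amplification A = ΔT/ΔT₀ = 5.39/1.9 = 2.837.
Total gain g = 1 − 1/A = 1 − 1/2.837 = 0.6475.
Known gains sum to -0.16 + 0.0525 + 0.233 = 0.1255.
g_wv = 0.6475 − 0.1255 = 0.52.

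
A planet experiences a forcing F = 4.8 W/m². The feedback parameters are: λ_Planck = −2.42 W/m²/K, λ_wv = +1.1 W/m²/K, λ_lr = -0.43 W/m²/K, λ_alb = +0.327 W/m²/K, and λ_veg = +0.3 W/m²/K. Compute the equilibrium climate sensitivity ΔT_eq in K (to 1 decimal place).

4.3 K

Net feedback parameter λ = (−2.42) + (+1.1) + (-0.43) + (+0.327) + (+0.3) = -1.123 W/m²/K.
ΔT = −F/λ = −4.8/(-1.123) = 4.3 K.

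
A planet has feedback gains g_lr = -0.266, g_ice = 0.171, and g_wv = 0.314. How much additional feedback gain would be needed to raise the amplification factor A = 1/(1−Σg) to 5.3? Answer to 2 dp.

Current total gain = 0.219.
Target gain for A = 5.3: g* = 1 − 1/5.3 = 0.8113.
Additional gain needed = 0.8113 − 0.219 = 0.59.

0.59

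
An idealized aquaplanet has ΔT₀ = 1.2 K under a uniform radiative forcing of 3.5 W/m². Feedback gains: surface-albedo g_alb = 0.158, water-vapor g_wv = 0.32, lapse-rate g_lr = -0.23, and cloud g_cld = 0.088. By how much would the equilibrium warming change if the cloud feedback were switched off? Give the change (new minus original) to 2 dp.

-0.21 K

Original: g = 0.336, ΔT = 1.2/(1−0.336) = 1.8072 K.
Without cloud: g' = 0.248, ΔT' = 1.2/(1−0.248) = 1.5957 K.
Change = 1.5957 − 1.8072 = -0.21 K.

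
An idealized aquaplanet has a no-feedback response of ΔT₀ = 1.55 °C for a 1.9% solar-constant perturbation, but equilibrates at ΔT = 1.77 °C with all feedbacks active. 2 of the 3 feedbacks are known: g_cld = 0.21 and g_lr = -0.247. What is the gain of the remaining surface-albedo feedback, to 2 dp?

Amplification A = ΔT/ΔT₀ = 1.77/1.55 = 1.142.
Total gain g = 1 − 1/A = 1 − 1/1.142 = 0.1243.
Known gains sum to 0.21 − 0.247 = -0.037.
g_alb = 0.1243 + 0.037 = 0.16.

0.16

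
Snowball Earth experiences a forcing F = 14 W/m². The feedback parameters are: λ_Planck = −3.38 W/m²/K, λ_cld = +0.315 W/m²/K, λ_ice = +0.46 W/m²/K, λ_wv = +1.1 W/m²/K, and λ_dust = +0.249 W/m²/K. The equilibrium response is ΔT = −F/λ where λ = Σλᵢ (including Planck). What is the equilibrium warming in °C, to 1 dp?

11.1 °C

Net feedback parameter λ = (−3.38) + (+0.315) + (+0.46) + (+1.1) + (+0.249) = -1.256 W/m²/K.
ΔT = −F/λ = −14/(-1.256) = 11.1 °C.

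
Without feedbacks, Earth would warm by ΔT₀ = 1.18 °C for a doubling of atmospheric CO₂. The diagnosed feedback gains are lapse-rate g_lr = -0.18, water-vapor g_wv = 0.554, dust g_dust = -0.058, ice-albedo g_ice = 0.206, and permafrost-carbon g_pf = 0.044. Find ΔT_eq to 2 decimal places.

2.72 °C

Total gain g = -0.18 + 0.554 − 0.058 + 0.206 + 0.044 = 0.566.
Amplification A = 1/(1 − 0.566) = 2.304.
ΔT = 1.18 × 2.304 = 2.72 °C.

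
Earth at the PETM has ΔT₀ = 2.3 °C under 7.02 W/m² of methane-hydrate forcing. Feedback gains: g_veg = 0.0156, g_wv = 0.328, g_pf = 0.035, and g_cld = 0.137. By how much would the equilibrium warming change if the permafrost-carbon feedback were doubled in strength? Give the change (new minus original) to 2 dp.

0.37 °C

Original: g = 0.5156, ΔT = 2.3/(1−0.5156) = 4.7481 °C.
With doubled permafrost-carbon: g' = 0.5506, ΔT' = 2.3/(1−0.5506) = 5.1179 °C.
Change = 5.1179 − 4.7481 = 0.37 °C.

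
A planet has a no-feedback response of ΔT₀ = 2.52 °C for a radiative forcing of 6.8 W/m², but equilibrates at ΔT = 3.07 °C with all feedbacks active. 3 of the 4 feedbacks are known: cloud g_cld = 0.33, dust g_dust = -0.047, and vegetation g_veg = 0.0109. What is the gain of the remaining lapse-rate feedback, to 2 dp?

-0.11

Amplification A = ΔT/ΔT₀ = 3.07/2.52 = 1.218.
Total gain g = 1 − 1/A = 1 − 1/1.218 = 0.179.
Known gains sum to 0.33 − 0.047 + 0.0109 = 0.2939.
g_lr = 0.179 − 0.2939 = -0.11.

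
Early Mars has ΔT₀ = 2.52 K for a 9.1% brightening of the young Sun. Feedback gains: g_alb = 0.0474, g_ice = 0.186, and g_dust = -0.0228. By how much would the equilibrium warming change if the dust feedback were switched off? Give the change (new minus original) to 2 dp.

0.09 K

Original: g = 0.2106, ΔT = 2.52/(1−0.2106) = 3.1923 K.
Without dust: g' = 0.2334, ΔT' = 2.52/(1−0.2334) = 3.2872 K.
Change = 3.2872 − 3.1923 = 0.09 K.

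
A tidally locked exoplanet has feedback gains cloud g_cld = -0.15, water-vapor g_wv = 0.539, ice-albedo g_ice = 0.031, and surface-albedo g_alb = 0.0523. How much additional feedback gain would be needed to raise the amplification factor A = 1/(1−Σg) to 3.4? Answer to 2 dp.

Current total gain = 0.4723.
Target gain for A = 3.4: g* = 1 − 1/3.4 = 0.7059.
Additional gain needed = 0.7059 − 0.4723 = 0.23.

0.23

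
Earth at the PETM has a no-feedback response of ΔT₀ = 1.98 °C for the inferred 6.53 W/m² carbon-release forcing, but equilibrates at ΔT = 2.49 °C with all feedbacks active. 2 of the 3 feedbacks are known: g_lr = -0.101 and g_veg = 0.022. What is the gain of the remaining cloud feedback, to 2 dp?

0.28

Amplification A = ΔT/ΔT₀ = 2.49/1.98 = 1.258.
Total gain g = 1 − 1/A = 1 − 1/1.258 = 0.2051.
Known gains sum to -0.101 + 0.022 = -0.079.
g_cld = 0.2051 + 0.079 = 0.28.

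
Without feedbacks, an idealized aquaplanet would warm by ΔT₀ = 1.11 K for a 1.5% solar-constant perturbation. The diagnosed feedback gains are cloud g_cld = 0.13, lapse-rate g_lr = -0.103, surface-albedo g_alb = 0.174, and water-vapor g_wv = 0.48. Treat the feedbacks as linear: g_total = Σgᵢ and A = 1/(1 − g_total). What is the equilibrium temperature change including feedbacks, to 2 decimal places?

3.48 K

Total gain g = 0.13 − 0.103 + 0.174 + 0.48 = 0.681.
Amplification A = 1/(1 − 0.681) = 3.135.
ΔT = 1.11 × 3.135 = 3.48 K.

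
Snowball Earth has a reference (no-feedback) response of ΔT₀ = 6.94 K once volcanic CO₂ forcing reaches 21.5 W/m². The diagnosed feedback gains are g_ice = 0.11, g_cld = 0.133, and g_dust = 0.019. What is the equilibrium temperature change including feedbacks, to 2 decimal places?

9.40 K

Total gain g = 0.11 + 0.133 + 0.019 = 0.262.
Amplification A = 1/(1 − 0.262) = 1.355.
ΔT = 6.94 × 1.355 = 9.40 K.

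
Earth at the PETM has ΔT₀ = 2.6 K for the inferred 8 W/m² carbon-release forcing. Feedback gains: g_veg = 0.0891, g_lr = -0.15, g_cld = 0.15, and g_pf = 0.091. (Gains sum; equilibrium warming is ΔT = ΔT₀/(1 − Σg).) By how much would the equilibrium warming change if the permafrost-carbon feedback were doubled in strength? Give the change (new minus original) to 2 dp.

Original: g = 0.1801, ΔT = 2.6/(1−0.1801) = 3.1711 K.
With doubled permafrost-carbon: g' = 0.2711, ΔT' = 2.6/(1−0.2711) = 3.5670 K.
Change = 3.5670 − 3.1711 = 0.40 K.

0.40 K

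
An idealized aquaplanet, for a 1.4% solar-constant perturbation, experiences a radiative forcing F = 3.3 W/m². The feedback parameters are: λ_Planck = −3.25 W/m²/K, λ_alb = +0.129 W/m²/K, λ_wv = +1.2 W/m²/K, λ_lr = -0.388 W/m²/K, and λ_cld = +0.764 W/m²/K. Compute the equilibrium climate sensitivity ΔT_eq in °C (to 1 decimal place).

Net feedback parameter λ = (−3.25) + (+0.129) + (+1.2) + (-0.388) + (+0.764) = -1.545 W/m²/K.
ΔT = −F/λ = −3.3/(-1.545) = 2.1 °C.

2.1 °C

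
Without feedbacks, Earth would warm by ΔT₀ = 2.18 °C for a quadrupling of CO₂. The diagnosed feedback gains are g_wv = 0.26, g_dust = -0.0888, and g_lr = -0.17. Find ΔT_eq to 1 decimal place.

2.2 °C

Total gain g = 0.26 − 0.0888 − 0.17 = 0.0012.
Amplification A = 1/(1 − 0.0012) = 1.001.
ΔT = 2.18 × 1.001 = 2.2 °C.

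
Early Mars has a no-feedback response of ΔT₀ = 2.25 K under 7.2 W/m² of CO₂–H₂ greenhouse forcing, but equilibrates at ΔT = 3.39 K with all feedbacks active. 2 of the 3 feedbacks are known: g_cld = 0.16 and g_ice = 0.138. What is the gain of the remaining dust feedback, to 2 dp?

0.04

Amplification A = ΔT/ΔT₀ = 3.39/2.25 = 1.507.
Total gain g = 1 − 1/A = 1 − 1/1.507 = 0.3364.
Known gains sum to 0.16 + 0.138 = 0.298.
g_dust = 0.3364 − 0.298 = 0.04.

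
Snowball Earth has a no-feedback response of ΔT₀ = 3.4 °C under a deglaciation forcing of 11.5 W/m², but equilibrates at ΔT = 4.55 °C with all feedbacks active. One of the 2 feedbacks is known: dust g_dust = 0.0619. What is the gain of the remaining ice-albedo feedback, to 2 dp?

Amplification A = ΔT/ΔT₀ = 4.55/3.4 = 1.338.
Total gain g = 1 − 1/A = 1 − 1/1.338 = 0.2526.
The known gain is 0.0619.
g_ice = 0.2526 − 0.0619 = 0.19.

0.19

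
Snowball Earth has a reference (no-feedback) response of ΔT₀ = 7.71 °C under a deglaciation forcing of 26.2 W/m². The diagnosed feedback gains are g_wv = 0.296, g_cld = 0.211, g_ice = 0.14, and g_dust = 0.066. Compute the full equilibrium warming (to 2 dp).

Total gain g = 0.296 + 0.211 + 0.14 + 0.066 = 0.713.
Amplification A = 1/(1 − 0.713) = 3.484.
ΔT = 7.71 × 3.484 = 26.86 °C.

26.86 °C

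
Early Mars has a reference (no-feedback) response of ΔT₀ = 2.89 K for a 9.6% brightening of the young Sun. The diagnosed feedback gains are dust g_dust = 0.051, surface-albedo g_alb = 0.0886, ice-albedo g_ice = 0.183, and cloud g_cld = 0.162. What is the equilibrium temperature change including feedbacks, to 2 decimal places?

Total gain g = 0.051 + 0.0886 + 0.183 + 0.162 = 0.4846.
Amplification A = 1/(1 − 0.4846) = 1.94.
ΔT = 2.89 × 1.94 = 5.61 K.

5.61 K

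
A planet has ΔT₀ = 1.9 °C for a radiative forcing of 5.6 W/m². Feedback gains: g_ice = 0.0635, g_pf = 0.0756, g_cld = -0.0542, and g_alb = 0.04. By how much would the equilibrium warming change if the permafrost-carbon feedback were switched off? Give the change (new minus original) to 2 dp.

-0.17 °C

Original: g = 0.1249, ΔT = 1.9/(1−0.1249) = 2.1712 °C.
Without permafrost-carbon: g' = 0.0493, ΔT' = 1.9/(1−0.0493) = 1.9985 °C.
Change = 1.9985 − 2.1712 = -0.17 °C.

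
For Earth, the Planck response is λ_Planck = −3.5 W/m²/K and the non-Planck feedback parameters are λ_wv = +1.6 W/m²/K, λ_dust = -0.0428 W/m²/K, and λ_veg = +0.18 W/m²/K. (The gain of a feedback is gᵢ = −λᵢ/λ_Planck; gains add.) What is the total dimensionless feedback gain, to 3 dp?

Convert to gains: g_wv = 1.6/3.5 = 0.4571; g_dust = -0.0428/3.5 = -0.01223; g_veg = 0.18/3.5 = 0.05143.
Total gain g = 0.4963.

0.496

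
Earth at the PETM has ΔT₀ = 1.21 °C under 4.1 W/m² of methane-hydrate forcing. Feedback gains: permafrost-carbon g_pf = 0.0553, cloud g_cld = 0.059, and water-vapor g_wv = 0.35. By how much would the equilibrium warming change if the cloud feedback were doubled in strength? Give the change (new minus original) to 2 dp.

0.28 °C

Original: g = 0.4643, ΔT = 1.21/(1−0.4643) = 2.2587 °C.
With doubled cloud: g' = 0.5233, ΔT' = 1.21/(1−0.5233) = 2.5383 °C.
Change = 2.5383 − 2.2587 = 0.28 °C.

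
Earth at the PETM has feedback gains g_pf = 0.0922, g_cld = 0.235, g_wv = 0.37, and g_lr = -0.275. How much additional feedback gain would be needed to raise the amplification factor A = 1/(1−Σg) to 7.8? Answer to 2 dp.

Current total gain = 0.4222.
Target gain for A = 7.8: g* = 1 − 1/7.8 = 0.8718.
Additional gain needed = 0.8718 − 0.4222 = 0.45.

0.45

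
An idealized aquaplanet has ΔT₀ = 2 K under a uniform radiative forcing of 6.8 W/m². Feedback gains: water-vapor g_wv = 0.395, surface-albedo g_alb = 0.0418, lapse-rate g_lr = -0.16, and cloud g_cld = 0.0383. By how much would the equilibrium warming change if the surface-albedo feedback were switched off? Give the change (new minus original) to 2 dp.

Original: g = 0.3151, ΔT = 2/(1−0.3151) = 2.9201 K.
Without surface-albedo: g' = 0.2733, ΔT' = 2/(1−0.2733) = 2.7522 K.
Change = 2.7522 − 2.9201 = -0.17 K.

-0.17 K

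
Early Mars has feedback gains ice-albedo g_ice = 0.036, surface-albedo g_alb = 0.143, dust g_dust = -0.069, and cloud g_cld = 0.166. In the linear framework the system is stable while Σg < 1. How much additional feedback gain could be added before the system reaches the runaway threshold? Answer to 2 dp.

0.72

Current total gain = 0.036 + 0.143 − 0.069 + 0.166 = 0.276.
Margin to runaway = 1 − 0.276 = 0.72.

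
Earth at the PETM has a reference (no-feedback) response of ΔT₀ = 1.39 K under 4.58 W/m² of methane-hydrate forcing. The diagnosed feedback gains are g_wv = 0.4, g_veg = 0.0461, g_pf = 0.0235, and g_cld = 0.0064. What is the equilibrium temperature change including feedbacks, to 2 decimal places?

2.65 K

Total gain g = 0.4 + 0.0461 + 0.0235 + 0.0064 = 0.476.
Amplification A = 1/(1 − 0.476) = 1.908.
ΔT = 1.39 × 1.908 = 2.65 K.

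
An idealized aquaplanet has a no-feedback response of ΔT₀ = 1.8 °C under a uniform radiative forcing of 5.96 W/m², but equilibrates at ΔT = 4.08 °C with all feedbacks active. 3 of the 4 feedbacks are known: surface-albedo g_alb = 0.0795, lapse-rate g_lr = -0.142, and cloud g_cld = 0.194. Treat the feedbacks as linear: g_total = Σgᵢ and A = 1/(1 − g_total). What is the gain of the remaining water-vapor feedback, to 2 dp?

0.43

Amplification A = ΔT/ΔT₀ = 4.08/1.8 = 2.267.
Total gain g = 1 − 1/A = 1 − 1/2.267 = 0.5589.
Known gains sum to 0.0795 − 0.142 + 0.194 = 0.1315.
g_wv = 0.5589 − 0.1315 = 0.43.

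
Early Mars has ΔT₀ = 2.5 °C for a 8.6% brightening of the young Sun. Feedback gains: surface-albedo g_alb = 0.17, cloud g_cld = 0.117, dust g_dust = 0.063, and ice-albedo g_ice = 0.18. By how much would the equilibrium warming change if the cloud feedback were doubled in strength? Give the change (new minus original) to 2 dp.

1.76 °C

Original: g = 0.53, ΔT = 2.5/(1−0.53) = 5.3191 °C.
With doubled cloud: g' = 0.647, ΔT' = 2.5/(1−0.647) = 7.0822 °C.
Change = 7.0822 − 5.3191 = 1.76 °C.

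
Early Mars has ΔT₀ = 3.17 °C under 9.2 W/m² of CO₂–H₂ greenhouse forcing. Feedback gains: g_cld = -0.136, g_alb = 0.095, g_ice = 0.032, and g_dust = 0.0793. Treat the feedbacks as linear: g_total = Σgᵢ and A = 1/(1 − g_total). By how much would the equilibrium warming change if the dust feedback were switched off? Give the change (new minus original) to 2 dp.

-0.27 °C

Original: g = 0.0703, ΔT = 3.17/(1−0.0703) = 3.4097 °C.
Without dust: g' = -0.009, ΔT' = 3.17/(1+0.009) = 3.1417 °C.
Change = 3.1417 − 3.4097 = -0.27 °C.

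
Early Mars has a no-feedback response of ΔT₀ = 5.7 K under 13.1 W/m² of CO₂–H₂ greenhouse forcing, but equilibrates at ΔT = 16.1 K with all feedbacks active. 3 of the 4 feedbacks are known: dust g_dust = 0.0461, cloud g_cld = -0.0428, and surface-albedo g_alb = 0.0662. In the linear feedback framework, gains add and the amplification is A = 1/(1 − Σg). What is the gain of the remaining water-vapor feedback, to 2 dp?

Amplification A = ΔT/ΔT₀ = 16.1/5.7 = 2.825.
Total gain g = 1 − 1/A = 1 − 1/2.825 = 0.646.
Known gains sum to 0.0461 − 0.0428 + 0.0662 = 0.0695.
g_wv = 0.646 − 0.0695 = 0.58.

0.58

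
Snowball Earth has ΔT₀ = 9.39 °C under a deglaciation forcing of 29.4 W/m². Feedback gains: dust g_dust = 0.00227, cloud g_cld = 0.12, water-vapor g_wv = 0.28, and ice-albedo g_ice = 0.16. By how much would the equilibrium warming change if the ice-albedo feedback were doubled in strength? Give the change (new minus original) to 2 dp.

Original: g = 0.56227, ΔT = 9.39/(1−0.56227) = 21.4516 °C.
With doubled ice-albedo: g' = 0.72227, ΔT' = 9.39/(1−0.72227) = 33.8098 °C.
Change = 33.8098 − 21.4516 = 12.36 °C.

12.36 °C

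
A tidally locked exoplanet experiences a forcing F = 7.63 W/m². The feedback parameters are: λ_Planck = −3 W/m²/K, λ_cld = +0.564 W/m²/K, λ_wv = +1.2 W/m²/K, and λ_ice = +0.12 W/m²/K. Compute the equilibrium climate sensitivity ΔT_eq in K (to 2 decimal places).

Net feedback parameter λ = (−3) + (+0.564) + (+1.2) + (+0.12) = -1.116 W/m²/K.
ΔT = −F/λ = −7.63/(-1.116) = 6.84 K.

6.84 K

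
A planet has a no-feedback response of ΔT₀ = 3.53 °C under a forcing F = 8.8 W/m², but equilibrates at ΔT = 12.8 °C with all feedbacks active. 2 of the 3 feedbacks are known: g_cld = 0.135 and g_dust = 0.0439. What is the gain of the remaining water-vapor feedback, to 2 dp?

0.55

Amplification A = ΔT/ΔT₀ = 12.8/3.53 = 3.626.
Total gain g = 1 − 1/A = 1 − 1/3.626 = 0.7242.
Known gains sum to 0.135 + 0.0439 = 0.1789.
g_wv = 0.7242 − 0.1789 = 0.55.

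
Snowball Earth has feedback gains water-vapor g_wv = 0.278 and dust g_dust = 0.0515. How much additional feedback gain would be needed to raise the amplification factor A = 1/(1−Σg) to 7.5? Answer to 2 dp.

Current total gain = 0.3295.
Target gain for A = 7.5: g* = 1 − 1/7.5 = 0.8667.
Additional gain needed = 0.8667 − 0.3295 = 0.54.

0.54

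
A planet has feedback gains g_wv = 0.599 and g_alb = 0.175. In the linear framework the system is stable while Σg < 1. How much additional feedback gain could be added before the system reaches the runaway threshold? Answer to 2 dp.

0.23

Current total gain = 0.599 + 0.175 = 0.774.
Margin to runaway = 1 − 0.774 = 0.23.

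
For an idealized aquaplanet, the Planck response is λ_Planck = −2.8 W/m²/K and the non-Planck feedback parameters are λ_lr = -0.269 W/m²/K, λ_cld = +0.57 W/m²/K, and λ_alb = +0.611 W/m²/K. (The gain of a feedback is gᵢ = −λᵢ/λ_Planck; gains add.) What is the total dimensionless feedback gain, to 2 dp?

Convert to gains: g_lr = -0.269/2.8 = -0.09607; g_cld = 0.57/2.8 = 0.2036; g_alb = 0.611/2.8 = 0.2182.
Total gain g = 0.32573.

0.33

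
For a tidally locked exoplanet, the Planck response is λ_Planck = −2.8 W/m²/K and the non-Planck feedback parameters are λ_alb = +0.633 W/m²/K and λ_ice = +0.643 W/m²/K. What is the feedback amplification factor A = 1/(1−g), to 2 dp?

1.84

Convert to gains: g_alb = 0.633/2.8 = 0.2261; g_ice = 0.643/2.8 = 0.2296.
Total gain g = 0.4557.
A = 1/(1 − 0.4557) = 1.84.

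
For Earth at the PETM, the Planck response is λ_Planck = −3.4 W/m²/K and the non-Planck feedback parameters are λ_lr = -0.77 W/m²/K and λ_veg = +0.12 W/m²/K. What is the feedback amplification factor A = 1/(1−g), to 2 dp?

0.84

Convert to gains: g_lr = -0.77/3.4 = -0.2265; g_veg = 0.12/3.4 = 0.03529.
Total gain g = -0.19121.
A = 1/(1 + 0.19121) = 0.84.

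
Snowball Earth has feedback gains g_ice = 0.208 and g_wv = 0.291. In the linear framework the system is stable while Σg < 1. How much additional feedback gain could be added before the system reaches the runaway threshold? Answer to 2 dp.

0.50

Current total gain = 0.208 + 0.291 = 0.499.
Margin to runaway = 1 − 0.499 = 0.50.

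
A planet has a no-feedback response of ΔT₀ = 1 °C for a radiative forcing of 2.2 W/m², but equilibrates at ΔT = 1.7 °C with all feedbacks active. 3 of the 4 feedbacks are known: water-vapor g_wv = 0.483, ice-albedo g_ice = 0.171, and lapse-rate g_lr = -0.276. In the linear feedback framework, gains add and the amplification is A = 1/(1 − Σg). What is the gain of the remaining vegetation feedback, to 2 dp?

0.03

Amplification A = ΔT/ΔT₀ = 1.7/1 = 1.7.
Total gain g = 1 − 1/A = 1 − 1/1.7 = 0.4118.
Known gains sum to 0.483 + 0.171 − 0.276 = 0.378.
g_veg = 0.4118 − 0.378 = 0.03.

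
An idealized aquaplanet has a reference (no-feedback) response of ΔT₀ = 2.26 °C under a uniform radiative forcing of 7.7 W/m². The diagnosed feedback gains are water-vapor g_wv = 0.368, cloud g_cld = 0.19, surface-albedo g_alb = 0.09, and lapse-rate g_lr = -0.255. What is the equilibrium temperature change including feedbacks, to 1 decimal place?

Total gain g = 0.368 + 0.19 + 0.09 − 0.255 = 0.393.
Amplification A = 1/(1 − 0.393) = 1.647.
ΔT = 2.26 × 1.647 = 3.7 °C.

3.7 °C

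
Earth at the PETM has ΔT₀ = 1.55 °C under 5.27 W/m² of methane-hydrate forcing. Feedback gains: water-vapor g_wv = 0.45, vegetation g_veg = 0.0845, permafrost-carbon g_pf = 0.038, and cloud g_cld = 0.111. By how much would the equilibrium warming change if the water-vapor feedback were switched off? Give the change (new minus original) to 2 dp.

Original: g = 0.6835, ΔT = 1.55/(1−0.6835) = 4.8973 °C.
Without water-vapor: g' = 0.2335, ΔT' = 1.55/(1−0.2335) = 2.0222 °C.
Change = 2.0222 − 4.8973 = -2.88 °C.

-2.88 °C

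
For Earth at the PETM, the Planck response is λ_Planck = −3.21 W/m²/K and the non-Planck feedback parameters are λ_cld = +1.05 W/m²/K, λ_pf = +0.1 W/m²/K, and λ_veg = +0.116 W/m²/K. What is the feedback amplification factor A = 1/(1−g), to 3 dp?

1.651

Convert to gains: g_cld = 1.05/3.21 = 0.3271; g_pf = 0.1/3.21 = 0.03115; g_veg = 0.116/3.21 = 0.03614.
Total gain g = 0.39439.
A = 1/(1 − 0.39439) = 1.651.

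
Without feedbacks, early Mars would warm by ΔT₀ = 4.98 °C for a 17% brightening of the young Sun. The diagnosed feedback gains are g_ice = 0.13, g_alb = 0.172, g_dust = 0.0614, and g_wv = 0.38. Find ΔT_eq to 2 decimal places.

19.41 °C

Total gain g = 0.13 + 0.172 + 0.0614 + 0.38 = 0.7434.
Amplification A = 1/(1 − 0.7434) = 3.897.
ΔT = 4.98 × 3.897 = 19.41 °C.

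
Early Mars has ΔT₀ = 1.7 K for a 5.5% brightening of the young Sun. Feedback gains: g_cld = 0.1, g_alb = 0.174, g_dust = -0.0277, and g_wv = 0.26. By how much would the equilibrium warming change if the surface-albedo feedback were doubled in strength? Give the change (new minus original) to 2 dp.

1.87 K

Original: g = 0.5063, ΔT = 1.7/(1−0.5063) = 3.4434 K.
With doubled surface-albedo: g' = 0.6803, ΔT' = 1.7/(1−0.6803) = 5.3175 K.
Change = 5.3175 − 3.4434 = 1.87 K.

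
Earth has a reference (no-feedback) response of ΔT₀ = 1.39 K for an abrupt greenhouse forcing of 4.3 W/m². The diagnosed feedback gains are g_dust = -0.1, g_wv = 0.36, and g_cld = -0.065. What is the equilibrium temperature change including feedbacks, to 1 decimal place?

1.7 K

Total gain g = -0.1 + 0.36 − 0.065 = 0.195.
Amplification A = 1/(1 − 0.195) = 1.242.
ΔT = 1.39 × 1.242 = 1.7 K.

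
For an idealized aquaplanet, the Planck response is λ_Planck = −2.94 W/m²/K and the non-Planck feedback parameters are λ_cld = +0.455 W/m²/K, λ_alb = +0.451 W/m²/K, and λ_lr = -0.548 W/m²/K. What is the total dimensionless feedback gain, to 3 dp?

0.122

Convert to gains: g_cld = 0.455/2.94 = 0.1548; g_alb = 0.451/2.94 = 0.1534; g_lr = -0.548/2.94 = -0.1864.
Total gain g = 0.1218.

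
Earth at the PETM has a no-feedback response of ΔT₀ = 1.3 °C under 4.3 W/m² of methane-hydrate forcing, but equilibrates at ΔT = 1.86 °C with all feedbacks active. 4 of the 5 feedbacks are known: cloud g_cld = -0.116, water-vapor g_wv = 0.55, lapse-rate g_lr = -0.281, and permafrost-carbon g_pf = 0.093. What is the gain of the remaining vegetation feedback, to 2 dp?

0.06

Amplification A = ΔT/ΔT₀ = 1.86/1.3 = 1.431.
Total gain g = 1 − 1/A = 1 − 1/1.431 = 0.3012.
Known gains sum to -0.116 + 0.55 − 0.281 + 0.093 = 0.246.
g_veg = 0.3012 − 0.246 = 0.06.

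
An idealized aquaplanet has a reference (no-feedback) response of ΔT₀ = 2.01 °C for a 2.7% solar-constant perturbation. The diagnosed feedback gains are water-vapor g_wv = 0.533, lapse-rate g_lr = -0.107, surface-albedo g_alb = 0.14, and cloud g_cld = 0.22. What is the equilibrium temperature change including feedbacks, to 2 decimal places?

9.39 °C

Total gain g = 0.533 − 0.107 + 0.14 + 0.22 = 0.786.
Amplification A = 1/(1 − 0.786) = 4.673.
ΔT = 2.01 × 4.673 = 9.39 °C.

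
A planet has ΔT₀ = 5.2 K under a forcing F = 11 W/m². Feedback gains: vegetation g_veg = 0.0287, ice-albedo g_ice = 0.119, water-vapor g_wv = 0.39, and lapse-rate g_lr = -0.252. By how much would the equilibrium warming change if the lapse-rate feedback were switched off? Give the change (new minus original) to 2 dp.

3.97 K

Original: g = 0.2857, ΔT = 5.2/(1−0.2857) = 7.2799 K.
Without lapse-rate: g' = 0.5377, ΔT' = 5.2/(1−0.5377) = 11.2481 K.
Change = 11.2481 − 7.2799 = 3.97 K.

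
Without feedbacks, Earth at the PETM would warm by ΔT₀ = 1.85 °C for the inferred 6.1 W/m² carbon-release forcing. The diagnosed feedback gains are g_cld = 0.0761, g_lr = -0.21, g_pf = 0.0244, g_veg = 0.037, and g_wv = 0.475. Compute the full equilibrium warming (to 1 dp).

Total gain g = 0.0761 − 0.21 + 0.0244 + 0.037 + 0.475 = 0.4025.
Amplification A = 1/(1 − 0.4025) = 1.674.
ΔT = 1.85 × 1.674 = 3.1 °C.

3.1 °C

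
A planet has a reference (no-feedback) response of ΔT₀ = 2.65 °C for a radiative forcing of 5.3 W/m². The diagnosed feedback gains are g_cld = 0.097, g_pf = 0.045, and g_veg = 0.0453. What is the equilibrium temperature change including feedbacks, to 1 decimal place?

3.3 °C

Total gain g = 0.097 + 0.045 + 0.0453 = 0.1873.
Amplification A = 1/(1 − 0.1873) = 1.23.
ΔT = 2.65 × 1.23 = 3.3 °C.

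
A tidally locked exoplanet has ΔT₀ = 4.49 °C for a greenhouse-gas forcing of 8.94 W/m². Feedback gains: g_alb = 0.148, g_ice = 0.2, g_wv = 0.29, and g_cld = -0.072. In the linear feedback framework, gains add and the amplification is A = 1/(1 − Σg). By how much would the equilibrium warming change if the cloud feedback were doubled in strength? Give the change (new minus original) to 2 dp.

Original: g = 0.566, ΔT = 4.49/(1−0.566) = 10.3456 °C.
With doubled cloud: g' = 0.494, ΔT' = 4.49/(1−0.494) = 8.8735 °C.
Change = 8.8735 − 10.3456 = -1.47 °C.

-1.47 °C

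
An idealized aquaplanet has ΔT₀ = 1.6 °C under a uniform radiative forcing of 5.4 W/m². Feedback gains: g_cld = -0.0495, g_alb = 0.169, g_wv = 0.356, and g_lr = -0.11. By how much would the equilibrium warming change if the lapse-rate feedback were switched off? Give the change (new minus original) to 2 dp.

Original: g = 0.3655, ΔT = 1.6/(1−0.3655) = 2.5217 °C.
Without lapse-rate: g' = 0.4755, ΔT' = 1.6/(1−0.4755) = 3.0505 °C.
Change = 3.0505 − 2.5217 = 0.53 °C.

0.53 °C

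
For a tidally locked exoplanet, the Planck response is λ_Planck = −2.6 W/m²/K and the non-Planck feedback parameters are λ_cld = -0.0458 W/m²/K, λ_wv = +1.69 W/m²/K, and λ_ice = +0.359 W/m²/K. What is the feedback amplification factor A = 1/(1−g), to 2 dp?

Convert to gains: g_cld = -0.0458/2.6 = -0.01762; g_wv = 1.69/2.6 = 0.65; g_ice = 0.359/2.6 = 0.1381.
Total gain g = 0.77048.
A = 1/(1 − 0.77048) = 4.36.

4.36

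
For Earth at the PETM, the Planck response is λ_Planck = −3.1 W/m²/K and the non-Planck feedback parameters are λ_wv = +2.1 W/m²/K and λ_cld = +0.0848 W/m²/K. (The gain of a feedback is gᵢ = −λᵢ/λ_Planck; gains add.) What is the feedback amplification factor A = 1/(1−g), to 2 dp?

Convert to gains: g_wv = 2.1/3.1 = 0.6774; g_cld = 0.0848/3.1 = 0.02735.
Total gain g = 0.70475.
A = 1/(1 − 0.70475) = 3.39.

3.39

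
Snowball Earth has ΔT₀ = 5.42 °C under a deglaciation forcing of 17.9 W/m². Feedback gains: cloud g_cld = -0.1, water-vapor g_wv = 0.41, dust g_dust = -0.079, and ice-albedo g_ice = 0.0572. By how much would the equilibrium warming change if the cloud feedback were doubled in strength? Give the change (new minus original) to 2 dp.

Original: g = 0.2882, ΔT = 5.42/(1−0.2882) = 7.6145 °C.
With doubled cloud: g' = 0.1882, ΔT' = 5.42/(1−0.1882) = 6.6765 °C.
Change = 6.6765 − 7.6145 = -0.94 °C.

-0.94 °C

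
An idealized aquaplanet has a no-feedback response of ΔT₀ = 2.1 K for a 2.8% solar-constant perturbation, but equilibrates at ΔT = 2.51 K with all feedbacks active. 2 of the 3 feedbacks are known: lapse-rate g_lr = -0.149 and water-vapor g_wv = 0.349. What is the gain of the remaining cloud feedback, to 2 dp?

-0.04

Amplification A = ΔT/ΔT₀ = 2.51/2.1 = 1.195.
Total gain g = 1 − 1/A = 1 − 1/1.195 = 0.1632.
Known gains sum to -0.149 + 0.349 = 0.2.
g_cld = 0.1632 − 0.2 = -0.04.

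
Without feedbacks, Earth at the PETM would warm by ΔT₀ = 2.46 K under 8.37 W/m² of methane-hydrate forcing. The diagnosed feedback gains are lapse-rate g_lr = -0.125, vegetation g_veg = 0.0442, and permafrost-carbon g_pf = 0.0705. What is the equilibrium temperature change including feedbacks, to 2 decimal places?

Total gain g = -0.125 + 0.0442 + 0.0705 = -0.0103.
Amplification A = 1/(1 + 0.0103) = 0.9898.
ΔT = 2.46 × 0.9898 = 2.43 K.

2.43 K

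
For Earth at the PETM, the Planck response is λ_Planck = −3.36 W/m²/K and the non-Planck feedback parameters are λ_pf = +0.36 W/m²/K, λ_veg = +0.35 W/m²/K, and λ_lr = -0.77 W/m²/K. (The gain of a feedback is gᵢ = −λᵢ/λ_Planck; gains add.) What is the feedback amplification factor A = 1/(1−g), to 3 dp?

Convert to gains: g_pf = 0.36/3.36 = 0.1071; g_veg = 0.35/3.36 = 0.1042; g_lr = -0.77/3.36 = -0.2292.
Total gain g = -0.0179.
A = 1/(1 + 0.0179) = 0.982.

0.982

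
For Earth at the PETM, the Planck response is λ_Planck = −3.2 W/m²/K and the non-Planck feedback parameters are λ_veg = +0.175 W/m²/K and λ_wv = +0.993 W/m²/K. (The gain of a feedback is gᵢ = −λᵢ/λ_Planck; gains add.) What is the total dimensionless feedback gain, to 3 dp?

Convert to gains: g_veg = 0.175/3.2 = 0.05469; g_wv = 0.993/3.2 = 0.3103.
Total gain g = 0.36499.

0.365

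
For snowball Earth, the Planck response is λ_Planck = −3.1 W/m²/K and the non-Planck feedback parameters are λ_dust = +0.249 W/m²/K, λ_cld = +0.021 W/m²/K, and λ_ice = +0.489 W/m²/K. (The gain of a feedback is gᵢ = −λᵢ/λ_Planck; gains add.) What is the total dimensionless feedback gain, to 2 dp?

Convert to gains: g_dust = 0.249/3.1 = 0.08032; g_cld = 0.021/3.1 = 0.006774; g_ice = 0.489/3.1 = 0.1577.
Total gain g = 0.244794.

0.24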